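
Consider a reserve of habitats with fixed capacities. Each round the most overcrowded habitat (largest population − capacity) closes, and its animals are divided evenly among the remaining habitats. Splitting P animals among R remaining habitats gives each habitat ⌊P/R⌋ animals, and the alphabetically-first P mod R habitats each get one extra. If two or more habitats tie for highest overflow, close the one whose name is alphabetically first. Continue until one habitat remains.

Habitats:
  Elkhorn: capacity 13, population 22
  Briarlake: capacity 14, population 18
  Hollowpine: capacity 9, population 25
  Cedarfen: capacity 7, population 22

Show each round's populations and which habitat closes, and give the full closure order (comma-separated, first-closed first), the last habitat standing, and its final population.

Round 1: Briarlake=18 Cedarfen=22 Elkhorn=22 Hollowpine=25 → close Hollowpine (overflow 16)
  25÷3 = 8 each, +1 to first 1
Round 2: Briarlake=27 Cedarfen=30 Elkhorn=30 → close Cedarfen (overflow 23)
  30÷2 = 15 each, +1 to first 0
Round 3: Briarlake=42 Elkhorn=45 → close Elkhorn (overflow 32)
  45÷1 = 45 each, +1 to first 0

Closure order: Hollowpine, Cedarfen, Elkhorn
Last habitat: Briarlake with 87 animals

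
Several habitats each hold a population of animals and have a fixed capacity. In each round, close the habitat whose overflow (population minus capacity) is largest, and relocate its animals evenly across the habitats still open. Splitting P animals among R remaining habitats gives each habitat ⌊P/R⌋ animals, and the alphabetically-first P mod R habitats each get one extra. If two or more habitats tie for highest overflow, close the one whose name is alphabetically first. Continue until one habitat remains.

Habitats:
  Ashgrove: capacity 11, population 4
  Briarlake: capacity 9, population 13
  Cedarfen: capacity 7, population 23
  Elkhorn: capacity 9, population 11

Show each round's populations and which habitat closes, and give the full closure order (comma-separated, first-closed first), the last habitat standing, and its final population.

Round 1: Ashgrove=4 Briarlake=13 Cedarfen=23 Elkhorn=11 → close Cedarfen (overflow 16)
  23÷3 = 7 each, +1 to first 2
Round 2: Ashgrove=12 Briarlake=21 Elkhorn=18 → close Briarlake (overflow 12)
  21÷2 = 10 each, +1 to first 1
Round 3: Ashgrove=23 Elkhorn=28 → close Elkhorn (overflow 19)
  28÷1 = 28 each, +1 to first 0

Closure order: Cedarfen, Briarlake, Elkhorn
Last habitat: Ashgrove with 51 animals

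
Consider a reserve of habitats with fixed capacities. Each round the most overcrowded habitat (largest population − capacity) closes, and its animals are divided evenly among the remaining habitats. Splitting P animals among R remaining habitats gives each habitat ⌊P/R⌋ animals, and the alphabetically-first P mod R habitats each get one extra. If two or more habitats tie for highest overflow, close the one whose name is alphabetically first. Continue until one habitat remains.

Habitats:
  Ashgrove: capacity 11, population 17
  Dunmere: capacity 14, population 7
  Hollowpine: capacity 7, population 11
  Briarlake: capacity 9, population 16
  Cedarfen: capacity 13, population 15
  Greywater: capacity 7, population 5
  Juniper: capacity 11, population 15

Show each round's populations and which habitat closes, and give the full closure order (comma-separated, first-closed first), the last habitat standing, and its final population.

Round 1: Ashgrove=17 Briarlake=16 Cedarfen=15 Dunmere=7 Greywater=5 Hollowpine=11 Juniper=15 → close Briarlake (overflow 7)
  16÷6 = 2 each, +1 to first 4
Round 2: Ashgrove=20 Cedarfen=18 Dunmere=10 Greywater=8 Hollowpine=13 Juniper=17 → close Ashgrove (overflow 9)
  20÷5 = 4 each, +1 to first 0
Round 3: Cedarfen=22 Dunmere=14 Greywater=12 Hollowpine=17 Juniper=21 → close Hollowpine (overflow 10)
  17÷4 = 4 each, +1 to first 1
Round 4: Cedarfen=27 Dunmere=18 Greywater=16 Juniper=25 → close Cedarfen (overflow 14)
  27÷3 = 9 each, +1 to first 0
Round 5: Dunmere=27 Greywater=25 Juniper=34 → close Juniper (overflow 23)
  34÷2 = 17 each, +1 to first 0
Round 6: Dunmere=44 Greywater=42 → close Greywater (overflow 35)
  42÷1 = 42 each, +1 to first 0

Closure order: Briarlake, Ashgrove, Hollowpine, Cedarfen, Juniper, Greywater
Last habitat: Dunmere with 86 animals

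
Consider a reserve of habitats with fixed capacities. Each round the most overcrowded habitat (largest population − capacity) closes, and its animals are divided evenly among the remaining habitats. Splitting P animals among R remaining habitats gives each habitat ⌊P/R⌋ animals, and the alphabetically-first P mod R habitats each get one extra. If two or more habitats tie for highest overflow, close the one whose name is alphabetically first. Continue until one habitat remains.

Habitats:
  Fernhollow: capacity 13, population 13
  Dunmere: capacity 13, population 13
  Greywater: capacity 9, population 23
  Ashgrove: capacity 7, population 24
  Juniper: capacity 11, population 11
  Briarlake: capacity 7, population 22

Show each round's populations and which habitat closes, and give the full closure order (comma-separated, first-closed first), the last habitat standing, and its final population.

Closure order: Ashgrove, Briarlake, Greywater, Dunmere, Fernhollow
Last habitat: Juniper with 106 animals

Round 1: Ashgrove=24 Briarlake=22 Dunmere=13 Fernhollow=13 Greywater=23 Juniper=11 → close Ashgrove (overflow 17)
  24÷5 = 4 each, +1 to first 4
Round 2: Briarlake=27 Dunmere=18 Fernhollow=18 Greywater=28 Juniper=15 → close Briarlake (overflow 20)
  27÷4 = 6 each, +1 to first 3
Round 3: Dunmere=25 Fernhollow=25 Greywater=35 Juniper=21 → close Greywater (overflow 26)
  35÷3 = 11 each, +1 to first 2
Round 4: Dunmere=37 Fernhollow=37 Juniper=32 → close Dunmere (overflow 24)
  37÷2 = 18 each, +1 to first 1
Round 5: Fernhollow=56 Juniper=50 → close Fernhollow (overflow 43)
  56÷1 = 56 each, +1 to first 0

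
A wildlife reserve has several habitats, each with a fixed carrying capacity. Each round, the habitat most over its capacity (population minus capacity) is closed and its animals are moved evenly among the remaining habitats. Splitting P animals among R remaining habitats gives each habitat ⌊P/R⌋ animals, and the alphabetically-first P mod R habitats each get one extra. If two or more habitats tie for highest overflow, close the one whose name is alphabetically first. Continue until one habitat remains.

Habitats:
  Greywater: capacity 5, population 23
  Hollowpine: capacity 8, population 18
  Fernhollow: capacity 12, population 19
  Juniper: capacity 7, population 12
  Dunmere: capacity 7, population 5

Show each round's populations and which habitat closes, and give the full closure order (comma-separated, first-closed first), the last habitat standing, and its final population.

Round 1: Dunmere=5 Fernhollow=19 Greywater=23 Hollowpine=18 Juniper=12 → close Greywater (overflow 18)
  23÷4 = 5 each, +1 to first 3
Round 2: Dunmere=11 Fernhollow=25 Hollowpine=24 Juniper=17 → close Hollowpine (overflow 16)
  24÷3 = 8 each, +1 to first 0
Round 3: Dunmere=19 Fernhollow=33 Juniper=25 → close Fernhollow (overflow 21)
  33÷2 = 16 each, +1 to first 1
Round 4: Dunmere=36 Juniper=41 → close Juniper (overflow 34)
  41÷1 = 41 each, +1 to first 0

Closure order: Greywater, Hollowpine, Fernhollow, Juniper
Last habitat: Dunmere with 77 animals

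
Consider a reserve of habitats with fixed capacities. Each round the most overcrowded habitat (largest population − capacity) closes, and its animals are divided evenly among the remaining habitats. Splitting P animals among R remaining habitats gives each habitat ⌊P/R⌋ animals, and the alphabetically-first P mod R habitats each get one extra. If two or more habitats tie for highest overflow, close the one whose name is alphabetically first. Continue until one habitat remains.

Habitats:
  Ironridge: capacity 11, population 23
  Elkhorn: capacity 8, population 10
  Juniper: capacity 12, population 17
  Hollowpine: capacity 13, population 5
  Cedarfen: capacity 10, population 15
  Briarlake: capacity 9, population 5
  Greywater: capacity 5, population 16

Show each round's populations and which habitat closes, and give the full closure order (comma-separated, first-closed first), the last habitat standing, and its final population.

Round 1: Briarlake=5 Cedarfen=15 Elkhorn=10 Greywater=16 Hollowpine=5 Ironridge=23 Juniper=17 → close Ironridge (overflow 12)
  23÷6 = 3 each, +1 to first 5
Round 2: Briarlake=9 Cedarfen=19 Elkhorn=14 Greywater=20 Hollowpine=9 Juniper=20 → close Greywater (overflow 15)
  20÷5 = 4 each, +1 to first 0
Round 3: Briarlake=13 Cedarfen=23 Elkhorn=18 Hollowpine=13 Juniper=24 → close Cedarfen (overflow 13)
  23÷4 = 5 each, +1 to first 3
Round 4: Briarlake=19 Elkhorn=24 Hollowpine=19 Juniper=29 → close Juniper (overflow 17)
  29÷3 = 9 each, +1 to first 2
Round 5: Briarlake=29 Elkhorn=34 Hollowpine=28 → close Elkhorn (overflow 26)
  34÷2 = 17 each, +1 to first 0
Round 6: Briarlake=46 Hollowpine=45 → close Briarlake (overflow 37)
  46÷1 = 46 each, +1 to first 0

Closure order: Ironridge, Greywater, Cedarfen, Juniper, Elkhorn, Briarlake
Last habitat: Hollowpine with 91 animals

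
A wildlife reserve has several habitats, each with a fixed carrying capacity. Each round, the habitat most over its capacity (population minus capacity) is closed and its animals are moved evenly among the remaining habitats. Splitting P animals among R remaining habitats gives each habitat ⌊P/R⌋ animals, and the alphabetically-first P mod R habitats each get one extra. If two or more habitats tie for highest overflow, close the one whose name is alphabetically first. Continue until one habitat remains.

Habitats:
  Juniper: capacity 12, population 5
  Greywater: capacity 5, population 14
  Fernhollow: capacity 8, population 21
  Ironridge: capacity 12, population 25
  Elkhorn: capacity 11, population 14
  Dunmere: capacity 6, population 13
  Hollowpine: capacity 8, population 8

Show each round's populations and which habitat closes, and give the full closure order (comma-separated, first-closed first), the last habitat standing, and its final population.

Closure order: Fernhollow, Ironridge, Greywater, Dunmere, Elkhorn, Hollowpine
Last habitat: Juniper with 100 animals

Round 1: Dunmere=13 Elkhorn=14 Fernhollow=21 Greywater=14 Hollowpine=8 Ironridge=25 Juniper=5 → close Fernhollow (overflow 13)
  21÷6 = 3 each, +1 to first 3
Round 2: Dunmere=17 Elkhorn=18 Greywater=18 Hollowpine=11 Ironridge=28 Juniper=8 → close Ironridge (overflow 16)
  28÷5 = 5 each, +1 to first 3
Round 3: Dunmere=23 Elkhorn=24 Greywater=24 Hollowpine=16 Juniper=13 → close Greywater (overflow 19)
  24÷4 = 6 each, +1 to first 0
Round 4: Dunmere=29 Elkhorn=30 Hollowpine=22 Juniper=19 → close Dunmere (overflow 23)
  29÷3 = 9 each, +1 to first 2
Round 5: Elkhorn=40 Hollowpine=32 Juniper=28 → close Elkhorn (overflow 29)
  40÷2 = 20 each, +1 to first 0
Round 6: Hollowpine=52 Juniper=48 → close Hollowpine (overflow 44)
  52÷1 = 52 each, +1 to first 0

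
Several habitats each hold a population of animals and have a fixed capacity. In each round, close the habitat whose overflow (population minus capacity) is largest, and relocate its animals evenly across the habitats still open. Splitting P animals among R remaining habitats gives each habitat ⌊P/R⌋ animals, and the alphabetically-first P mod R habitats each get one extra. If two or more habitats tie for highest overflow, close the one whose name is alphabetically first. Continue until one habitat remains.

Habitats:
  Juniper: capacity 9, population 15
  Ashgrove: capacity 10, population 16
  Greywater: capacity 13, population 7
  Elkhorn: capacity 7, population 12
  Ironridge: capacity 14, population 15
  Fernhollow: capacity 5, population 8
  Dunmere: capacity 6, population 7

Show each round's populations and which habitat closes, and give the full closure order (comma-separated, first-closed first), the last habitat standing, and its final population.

Round 1: Ashgrove=16 Dunmere=7 Elkhorn=12 Fernhollow=8 Greywater=7 Ironridge=15 Juniper=15 → close Ashgrove (overflow 6)
  16÷6 = 2 each, +1 to first 4
Round 2: Dunmere=10 Elkhorn=15 Fernhollow=11 Greywater=10 Ironridge=17 Juniper=17 → close Elkhorn (overflow 8)
  15÷5 = 3 each, +1 to first 0
Round 3: Dunmere=13 Fernhollow=14 Greywater=13 Ironridge=20 Juniper=20 → close Juniper (overflow 11)
  20÷4 = 5 each, +1 to first 0
Round 4: Dunmere=18 Fernhollow=19 Greywater=18 Ironridge=25 → close Fernhollow (overflow 14)
  19÷3 = 6 each, +1 to first 1
Round 5: Dunmere=25 Greywater=24 Ironridge=31 → close Dunmere (overflow 19)
  25÷2 = 12 each, +1 to first 1
Round 6: Greywater=37 Ironridge=43 → close Ironridge (overflow 29)
  43÷1 = 43 each, +1 to first 0

Closure order: Ashgrove, Elkhorn, Juniper, Fernhollow, Dunmere, Ironridge
Last habitat: Greywater with 80 animals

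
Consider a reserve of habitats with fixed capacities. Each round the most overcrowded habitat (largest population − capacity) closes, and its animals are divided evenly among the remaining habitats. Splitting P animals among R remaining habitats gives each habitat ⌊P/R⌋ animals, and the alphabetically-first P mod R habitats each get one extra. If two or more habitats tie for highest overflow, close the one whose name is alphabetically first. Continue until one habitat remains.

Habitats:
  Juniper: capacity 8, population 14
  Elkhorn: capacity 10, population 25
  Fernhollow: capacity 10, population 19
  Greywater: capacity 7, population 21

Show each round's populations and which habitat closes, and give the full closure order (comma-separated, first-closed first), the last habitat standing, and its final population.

Round 1: Elkhorn=25 Fernhollow=19 Greywater=21 Juniper=14 → close Elkhorn (overflow 15)
  25÷3 = 8 each, +1 to first 1
Round 2: Fernhollow=28 Greywater=29 Juniper=22 → close Greywater (overflow 22)
  29÷2 = 14 each, +1 to first 1
Round 3: Fernhollow=43 Juniper=36 → close Fernhollow (overflow 33)
  43÷1 = 43 each, +1 to first 0

Closure order: Elkhorn, Greywater, Fernhollow
Last habitat: Juniper with 79 animals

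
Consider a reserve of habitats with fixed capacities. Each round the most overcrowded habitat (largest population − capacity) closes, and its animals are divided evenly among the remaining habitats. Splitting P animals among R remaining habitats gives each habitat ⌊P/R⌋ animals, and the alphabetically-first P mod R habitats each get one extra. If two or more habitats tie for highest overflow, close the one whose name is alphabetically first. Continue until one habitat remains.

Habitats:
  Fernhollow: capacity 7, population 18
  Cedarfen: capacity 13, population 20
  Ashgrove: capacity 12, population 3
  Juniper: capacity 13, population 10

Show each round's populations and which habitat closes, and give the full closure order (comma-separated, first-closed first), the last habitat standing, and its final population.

Closure order: Fernhollow, Cedarfen, Juniper
Last habitat: Ashgrove with 51 animals

Round 1: Ashgrove=3 Cedarfen=20 Fernhollow=18 Juniper=10 → close Fernhollow (overflow 11)
  18÷3 = 6 each, +1 to first 0
Round 2: Ashgrove=9 Cedarfen=26 Juniper=16 → close Cedarfen (overflow 13)
  26÷2 = 13 each, +1 to first 0
Round 3: Ashgrove=22 Juniper=29 → close Juniper (overflow 16)
  29÷1 = 29 each, +1 to first 0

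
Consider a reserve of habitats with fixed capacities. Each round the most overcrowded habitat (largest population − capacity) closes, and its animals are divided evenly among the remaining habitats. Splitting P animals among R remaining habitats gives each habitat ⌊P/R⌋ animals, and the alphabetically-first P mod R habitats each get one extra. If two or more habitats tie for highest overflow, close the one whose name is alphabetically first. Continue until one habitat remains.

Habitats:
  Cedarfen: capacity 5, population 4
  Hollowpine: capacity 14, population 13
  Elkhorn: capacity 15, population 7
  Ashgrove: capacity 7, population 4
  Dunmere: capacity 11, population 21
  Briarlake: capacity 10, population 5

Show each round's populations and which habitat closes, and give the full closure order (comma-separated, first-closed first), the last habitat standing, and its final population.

Round 1: Ashgrove=4 Briarlake=5 Cedarfen=4 Dunmere=21 Elkhorn=7 Hollowpine=13 → close Dunmere (overflow 10)
  21÷5 = 4 each, +1 to first 1
Round 2: Ashgrove=9 Briarlake=9 Cedarfen=8 Elkhorn=11 Hollowpine=17 → close Cedarfen (overflow 3)
  8÷4 = 2 each, +1 to first 0
Round 3: Ashgrove=11 Briarlake=11 Elkhorn=13 Hollowpine=19 → close Hollowpine (overflow 5)
  19÷3 = 6 each, +1 to first 1
Round 4: Ashgrove=18 Briarlake=17 Elkhorn=19 → close Ashgrove (overflow 11)
  18÷2 = 9 each, +1 to first 0
Round 5: Briarlake=26 Elkhorn=28 → close Briarlake (overflow 16)
  26÷1 = 26 each, +1 to first 0

Closure order: Dunmere, Cedarfen, Hollowpine, Ashgrove, Briarlake
Last habitat: Elkhorn with 54 animals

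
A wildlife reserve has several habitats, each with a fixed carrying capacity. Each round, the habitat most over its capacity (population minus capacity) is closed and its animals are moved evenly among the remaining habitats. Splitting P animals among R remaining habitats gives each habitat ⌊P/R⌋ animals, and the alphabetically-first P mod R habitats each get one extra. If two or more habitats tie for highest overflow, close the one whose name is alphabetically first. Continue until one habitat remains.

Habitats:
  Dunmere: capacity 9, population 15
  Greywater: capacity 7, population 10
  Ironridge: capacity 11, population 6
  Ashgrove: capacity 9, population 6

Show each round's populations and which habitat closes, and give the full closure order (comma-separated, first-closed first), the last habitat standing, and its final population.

Closure order: Dunmere, Greywater, Ashgrove
Last habitat: Ironridge with 37 animals

Round 1: Ashgrove=6 Dunmere=15 Greywater=10 Ironridge=6 → close Dunmere (overflow 6)
  15÷3 = 5 each, +1 to first 0
Round 2: Ashgrove=11 Greywater=15 Ironridge=11 → close Greywater (overflow 8)
  15÷2 = 7 each, +1 to first 1
Round 3: Ashgrove=19 Ironridge=18 → close Ashgrove (overflow 10)
  19÷1 = 19 each, +1 to first 0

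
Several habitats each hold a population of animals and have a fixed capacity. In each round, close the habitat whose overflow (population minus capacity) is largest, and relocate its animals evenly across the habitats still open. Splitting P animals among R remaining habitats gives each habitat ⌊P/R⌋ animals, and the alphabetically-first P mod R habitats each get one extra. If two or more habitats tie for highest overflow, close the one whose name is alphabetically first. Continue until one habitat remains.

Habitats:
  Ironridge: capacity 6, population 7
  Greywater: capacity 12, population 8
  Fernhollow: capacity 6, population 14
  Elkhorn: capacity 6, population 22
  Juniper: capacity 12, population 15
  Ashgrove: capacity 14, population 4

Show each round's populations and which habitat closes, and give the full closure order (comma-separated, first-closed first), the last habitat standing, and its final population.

Closure order: Elkhorn, Fernhollow, Juniper, Ironridge, Greywater
Last habitat: Ashgrove with 70 animals

Round 1: Ashgrove=4 Elkhorn=22 Fernhollow=14 Greywater=8 Ironridge=7 Juniper=15 → close Elkhorn (overflow 16)
  22÷5 = 4 each, +1 to first 2
Round 2: Ashgrove=9 Fernhollow=19 Greywater=12 Ironridge=11 Juniper=19 → close Fernhollow (overflow 13)
  19÷4 = 4 each, +1 to first 3
Round 3: Ashgrove=14 Greywater=17 Ironridge=16 Juniper=23 → close Juniper (overflow 11)
  23÷3 = 7 each, +1 to first 2
Round 4: Ashgrove=22 Greywater=25 Ironridge=23 → close Ironridge (overflow 17)
  23÷2 = 11 each, +1 to first 1
Round 5: Ashgrove=34 Greywater=36 → close Greywater (overflow 24)
  36÷1 = 36 each, +1 to first 0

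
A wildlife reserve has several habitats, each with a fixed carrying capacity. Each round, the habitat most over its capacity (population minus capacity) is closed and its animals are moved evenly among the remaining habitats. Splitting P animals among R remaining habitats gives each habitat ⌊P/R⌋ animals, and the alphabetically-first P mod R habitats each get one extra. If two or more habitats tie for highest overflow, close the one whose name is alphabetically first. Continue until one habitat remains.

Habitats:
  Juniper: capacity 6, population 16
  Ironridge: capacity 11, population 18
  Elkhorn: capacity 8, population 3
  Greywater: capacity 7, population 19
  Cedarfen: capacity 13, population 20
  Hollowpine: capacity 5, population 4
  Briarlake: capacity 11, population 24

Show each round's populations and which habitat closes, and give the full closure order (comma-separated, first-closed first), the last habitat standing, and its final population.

Round 1: Briarlake=24 Cedarfen=20 Elkhorn=3 Greywater=19 Hollowpine=4 Ironridge=18 Juniper=16 → close Briarlake (overflow 13)
  24÷6 = 4 each, +1 to first 0
Round 2: Cedarfen=24 Elkhorn=7 Greywater=23 Hollowpine=8 Ironridge=22 Juniper=20 → close Greywater (overflow 16)
  23÷5 = 4 each, +1 to first 3
Round 3: Cedarfen=29 Elkhorn=12 Hollowpine=13 Ironridge=26 Juniper=24 → close Juniper (overflow 18)
  24÷4 = 6 each, +1 to first 0
Round 4: Cedarfen=35 Elkhorn=18 Hollowpine=19 Ironridge=32 → close Cedarfen (overflow 22)
  35÷3 = 11 each, +1 to first 2
Round 5: Elkhorn=30 Hollowpine=31 Ironridge=43 → close Ironridge (overflow 32)
  43÷2 = 21 each, +1 to first 1
Round 6: Elkhorn=52 Hollowpine=52 → close Hollowpine (overflow 47)
  52÷1 = 52 each, +1 to first 0

Closure order: Briarlake, Greywater, Juniper, Cedarfen, Ironridge, Hollowpine
Last habitat: Elkhorn with 104 animals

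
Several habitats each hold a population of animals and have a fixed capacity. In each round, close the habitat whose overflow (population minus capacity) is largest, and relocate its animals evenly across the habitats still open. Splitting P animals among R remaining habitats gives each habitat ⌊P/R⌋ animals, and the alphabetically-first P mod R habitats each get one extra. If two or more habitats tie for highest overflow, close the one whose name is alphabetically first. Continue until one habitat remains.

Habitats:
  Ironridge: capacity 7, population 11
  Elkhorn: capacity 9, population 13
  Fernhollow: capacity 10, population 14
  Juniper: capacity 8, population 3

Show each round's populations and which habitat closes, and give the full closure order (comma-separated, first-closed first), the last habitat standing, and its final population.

Round 1: Elkhorn=13 Fernhollow=14 Ironridge=11 Juniper=3 → close Elkhorn (overflow 4)
  13÷3 = 4 each, +1 to first 1
Round 2: Fernhollow=19 Ironridge=15 Juniper=7 → close Fernhollow (overflow 9)
  19÷2 = 9 each, +1 to first 1
Round 3: Ironridge=25 Juniper=16 → close Ironridge (overflow 18)
  25÷1 = 25 each, +1 to first 0

Closure order: Elkhorn, Fernhollow, Ironridge
Last habitat: Juniper with 41 animals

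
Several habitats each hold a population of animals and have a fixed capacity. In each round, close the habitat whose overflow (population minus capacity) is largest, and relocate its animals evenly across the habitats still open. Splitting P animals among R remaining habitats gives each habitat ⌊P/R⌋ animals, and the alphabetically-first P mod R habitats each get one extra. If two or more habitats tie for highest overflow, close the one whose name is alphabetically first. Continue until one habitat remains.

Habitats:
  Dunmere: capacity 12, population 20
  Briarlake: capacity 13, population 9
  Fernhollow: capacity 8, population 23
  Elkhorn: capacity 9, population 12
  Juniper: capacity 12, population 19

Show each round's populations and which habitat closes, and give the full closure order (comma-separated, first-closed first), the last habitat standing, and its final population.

Closure order: Fernhollow, Dunmere, Juniper, Elkhorn
Last habitat: Briarlake with 83 animals

Round 1: Briarlake=9 Dunmere=20 Elkhorn=12 Fernhollow=23 Juniper=19 → close Fernhollow (overflow 15)
  23÷4 = 5 each, +1 to first 3
Round 2: Briarlake=15 Dunmere=26 Elkhorn=18 Juniper=24 → close Dunmere (overflow 14)
  26÷3 = 8 each, +1 to first 2
Round 3: Briarlake=24 Elkhorn=27 Juniper=32 → close Juniper (overflow 20)
  32÷2 = 16 each, +1 to first 0
Round 4: Briarlake=40 Elkhorn=43 → close Elkhorn (overflow 34)
  43÷1 = 43 each, +1 to first 0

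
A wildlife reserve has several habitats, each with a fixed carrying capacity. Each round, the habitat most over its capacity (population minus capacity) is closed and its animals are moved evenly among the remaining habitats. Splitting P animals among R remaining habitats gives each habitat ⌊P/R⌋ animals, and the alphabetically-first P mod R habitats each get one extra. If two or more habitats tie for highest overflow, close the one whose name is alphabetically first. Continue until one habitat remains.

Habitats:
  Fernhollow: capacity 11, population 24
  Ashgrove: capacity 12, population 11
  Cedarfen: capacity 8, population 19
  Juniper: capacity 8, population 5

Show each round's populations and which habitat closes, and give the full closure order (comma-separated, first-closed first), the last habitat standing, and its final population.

Closure order: Fernhollow, Cedarfen, Ashgrove
Last habitat: Juniper with 59 animals

Round 1: Ashgrove=11 Cedarfen=19 Fernhollow=24 Juniper=5 → close Fernhollow (overflow 13)
  24÷3 = 8 each, +1 to first 0
Round 2: Ashgrove=19 Cedarfen=27 Juniper=13 → close Cedarfen (overflow 19)
  27÷2 = 13 each, +1 to first 1
Round 3: Ashgrove=33 Juniper=26 → close Ashgrove (overflow 21)
  33÷1 = 33 each, +1 to first 0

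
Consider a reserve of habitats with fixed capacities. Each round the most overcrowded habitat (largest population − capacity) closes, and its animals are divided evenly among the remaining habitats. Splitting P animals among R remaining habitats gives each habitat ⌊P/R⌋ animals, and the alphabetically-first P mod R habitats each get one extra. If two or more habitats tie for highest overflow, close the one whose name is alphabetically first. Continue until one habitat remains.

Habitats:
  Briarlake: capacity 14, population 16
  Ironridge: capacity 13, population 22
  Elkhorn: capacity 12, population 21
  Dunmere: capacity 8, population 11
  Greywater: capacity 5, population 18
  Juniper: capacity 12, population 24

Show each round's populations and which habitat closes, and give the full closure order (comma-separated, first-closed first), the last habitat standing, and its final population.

Round 1: Briarlake=16 Dunmere=11 Elkhorn=21 Greywater=18 Ironridge=22 Juniper=24 → close Greywater (overflow 13)
  18÷5 = 3 each, +1 to first 3
Round 2: Briarlake=20 Dunmere=15 Elkhorn=25 Ironridge=25 Juniper=27 → close Juniper (overflow 15)
  27÷4 = 6 each, +1 to first 3
Round 3: Briarlake=27 Dunmere=22 Elkhorn=32 Ironridge=31 → close Elkhorn (overflow 20)
  32÷3 = 10 each, +1 to first 2
Round 4: Briarlake=38 Dunmere=33 Ironridge=41 → close Ironridge (overflow 28)
  41÷2 = 20 each, +1 to first 1
Round 5: Briarlake=59 Dunmere=53 → close Briarlake (overflow 45)
  59÷1 = 59 each, +1 to first 0

Closure order: Greywater, Juniper, Elkhorn, Ironridge, Briarlake
Last habitat: Dunmere with 112 animals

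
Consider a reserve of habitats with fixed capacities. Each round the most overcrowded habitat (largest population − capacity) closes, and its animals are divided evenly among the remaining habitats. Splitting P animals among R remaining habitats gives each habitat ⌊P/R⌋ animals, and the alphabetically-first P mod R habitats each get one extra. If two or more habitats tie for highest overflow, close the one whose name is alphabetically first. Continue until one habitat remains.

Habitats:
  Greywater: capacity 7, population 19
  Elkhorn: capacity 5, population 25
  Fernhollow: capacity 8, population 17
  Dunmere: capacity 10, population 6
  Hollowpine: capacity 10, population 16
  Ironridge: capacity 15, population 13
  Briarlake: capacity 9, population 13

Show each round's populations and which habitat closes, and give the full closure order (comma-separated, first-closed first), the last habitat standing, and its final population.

Closure order: Elkhorn, Greywater, Fernhollow, Briarlake, Hollowpine, Dunmere
Last habitat: Ironridge with 109 animals

Round 1: Briarlake=13 Dunmere=6 Elkhorn=25 Fernhollow=17 Greywater=19 Hollowpine=16 Ironridge=13 → close Elkhorn (overflow 20)
  25÷6 = 4 each, +1 to first 1
Round 2: Briarlake=18 Dunmere=10 Fernhollow=21 Greywater=23 Hollowpine=20 Ironridge=17 → close Greywater (overflow 16)
  23÷5 = 4 each, +1 to first 3
Round 3: Briarlake=23 Dunmere=15 Fernhollow=26 Hollowpine=24 Ironridge=21 → close Fernhollow (overflow 18)
  26÷4 = 6 each, +1 to first 2
Round 4: Briarlake=30 Dunmere=22 Hollowpine=30 Ironridge=27 → close Briarlake (overflow 21)
  30÷3 = 10 each, +1 to first 0
Round 5: Dunmere=32 Hollowpine=40 Ironridge=37 → close Hollowpine (overflow 30)
  40÷2 = 20 each, +1 to first 0
Round 6: Dunmere=52 Ironridge=57 → close Dunmere (overflow 42)
  52÷1 = 52 each, +1 to first 0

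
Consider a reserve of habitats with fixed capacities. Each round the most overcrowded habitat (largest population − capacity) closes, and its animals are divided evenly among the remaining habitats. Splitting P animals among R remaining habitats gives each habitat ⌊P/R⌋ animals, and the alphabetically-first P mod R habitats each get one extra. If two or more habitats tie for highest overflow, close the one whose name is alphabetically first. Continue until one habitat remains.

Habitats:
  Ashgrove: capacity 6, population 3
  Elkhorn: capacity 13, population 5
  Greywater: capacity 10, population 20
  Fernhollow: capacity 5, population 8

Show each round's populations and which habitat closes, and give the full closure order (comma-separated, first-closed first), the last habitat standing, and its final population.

Closure order: Greywater, Fernhollow, Ashgrove
Last habitat: Elkhorn with 36 animals

Round 1: Ashgrove=3 Elkhorn=5 Fernhollow=8 Greywater=20 → close Greywater (overflow 10)
  20÷3 = 6 each, +1 to first 2
Round 2: Ashgrove=10 Elkhorn=12 Fernhollow=14 → close Fernhollow (overflow 9)
  14÷2 = 7 each, +1 to first 0
Round 3: Ashgrove=17 Elkhorn=19 → close Ashgrove (overflow 11)
  17÷1 = 17 each, +1 to first 0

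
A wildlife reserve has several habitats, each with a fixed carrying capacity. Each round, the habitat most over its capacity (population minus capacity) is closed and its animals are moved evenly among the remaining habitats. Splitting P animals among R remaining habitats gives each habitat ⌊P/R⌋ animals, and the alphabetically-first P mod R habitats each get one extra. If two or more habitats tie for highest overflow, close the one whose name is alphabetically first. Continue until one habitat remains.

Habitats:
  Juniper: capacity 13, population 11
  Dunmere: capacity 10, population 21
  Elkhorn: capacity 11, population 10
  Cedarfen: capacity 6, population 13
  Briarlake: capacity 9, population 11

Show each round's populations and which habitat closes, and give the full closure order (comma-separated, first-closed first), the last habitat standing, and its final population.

Round 1: Briarlake=11 Cedarfen=13 Dunmere=21 Elkhorn=10 Juniper=11 → close Dunmere (overflow 11)
  21÷4 = 5 each, +1 to first 1
Round 2: Briarlake=17 Cedarfen=18 Elkhorn=15 Juniper=16 → close Cedarfen (overflow 12)
  18÷3 = 6 each, +1 to first 0
Round 3: Briarlake=23 Elkhorn=21 Juniper=22 → close Briarlake (overflow 14)
  23÷2 = 11 each, +1 to first 1
Round 4: Elkhorn=33 Juniper=33 → close Elkhorn (overflow 22)
  33÷1 = 33 each, +1 to first 0

Closure order: Dunmere, Cedarfen, Briarlake, Elkhorn
Last habitat: Juniper with 66 animals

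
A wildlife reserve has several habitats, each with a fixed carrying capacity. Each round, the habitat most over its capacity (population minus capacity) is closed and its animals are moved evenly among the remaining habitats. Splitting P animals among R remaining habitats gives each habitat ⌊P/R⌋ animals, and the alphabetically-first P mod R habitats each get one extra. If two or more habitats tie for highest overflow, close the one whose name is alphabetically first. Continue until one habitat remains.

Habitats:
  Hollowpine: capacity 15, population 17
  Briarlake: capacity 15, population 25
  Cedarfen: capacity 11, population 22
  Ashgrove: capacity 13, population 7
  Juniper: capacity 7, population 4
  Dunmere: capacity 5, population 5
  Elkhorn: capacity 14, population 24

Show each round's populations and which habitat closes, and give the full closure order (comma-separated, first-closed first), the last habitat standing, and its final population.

Closure order: Cedarfen, Briarlake, Elkhorn, Dunmere, Hollowpine, Ashgrove
Last habitat: Juniper with 104 animals

Round 1: Ashgrove=7 Briarlake=25 Cedarfen=22 Dunmere=5 Elkhorn=24 Hollowpine=17 Juniper=4 → close Cedarfen (overflow 11)
  22÷6 = 3 each, +1 to first 4
Round 2: Ashgrove=11 Briarlake=29 Dunmere=9 Elkhorn=28 Hollowpine=20 Juniper=7 → close Briarlake (overflow 14)
  29÷5 = 5 each, +1 to first 4
Round 3: Ashgrove=17 Dunmere=15 Elkhorn=34 Hollowpine=26 Juniper=12 → close Elkhorn (overflow 20)
  34÷4 = 8 each, +1 to first 2
Round 4: Ashgrove=26 Dunmere=24 Hollowpine=34 Juniper=20 → close Dunmere (overflow 19)
  24÷3 = 8 each, +1 to first 0
Round 5: Ashgrove=34 Hollowpine=42 Juniper=28 → close Hollowpine (overflow 27)
  42÷2 = 21 each, +1 to first 0
Round 6: Ashgrove=55 Juniper=49 → close Ashgrove (overflow 42)
  55÷1 = 55 each, +1 to first 0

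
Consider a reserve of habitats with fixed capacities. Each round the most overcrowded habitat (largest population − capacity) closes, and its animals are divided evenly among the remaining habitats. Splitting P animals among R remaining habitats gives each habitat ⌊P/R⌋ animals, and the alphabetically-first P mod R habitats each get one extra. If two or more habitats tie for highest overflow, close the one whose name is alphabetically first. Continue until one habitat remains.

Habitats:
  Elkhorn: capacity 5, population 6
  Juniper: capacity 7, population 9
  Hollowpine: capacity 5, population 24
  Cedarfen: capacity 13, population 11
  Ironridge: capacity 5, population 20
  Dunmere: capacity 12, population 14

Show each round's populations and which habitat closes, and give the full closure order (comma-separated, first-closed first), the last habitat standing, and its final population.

Round 1: Cedarfen=11 Dunmere=14 Elkhorn=6 Hollowpine=24 Ironridge=20 Juniper=9 → close Hollowpine (overflow 19)
  24÷5 = 4 each, +1 to first 4
Round 2: Cedarfen=16 Dunmere=19 Elkhorn=11 Ironridge=25 Juniper=13 → close Ironridge (overflow 20)
  25÷4 = 6 each, +1 to first 1
Round 3: Cedarfen=23 Dunmere=25 Elkhorn=17 Juniper=19 → close Dunmere (overflow 13)
  25÷3 = 8 each, +1 to first 1
Round 4: Cedarfen=32 Elkhorn=25 Juniper=27 → close Elkhorn (overflow 20)
  25÷2 = 12 each, +1 to first 1
Round 5: Cedarfen=45 Juniper=39 → close Cedarfen (overflow 32)
  45÷1 = 45 each, +1 to first 0

Closure order: Hollowpine, Ironridge, Dunmere, Elkhorn, Cedarfen
Last habitat: Juniper with 84 animals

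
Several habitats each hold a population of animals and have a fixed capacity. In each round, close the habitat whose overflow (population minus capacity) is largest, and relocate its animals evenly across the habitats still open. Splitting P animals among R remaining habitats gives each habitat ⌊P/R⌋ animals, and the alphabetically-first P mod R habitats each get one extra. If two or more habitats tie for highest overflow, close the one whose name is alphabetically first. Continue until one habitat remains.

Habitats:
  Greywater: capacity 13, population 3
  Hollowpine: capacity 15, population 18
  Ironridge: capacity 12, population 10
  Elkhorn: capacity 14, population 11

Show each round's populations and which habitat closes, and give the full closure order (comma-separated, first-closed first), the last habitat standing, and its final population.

Closure order: Hollowpine, Ironridge, Elkhorn
Last habitat: Greywater with 42 animals

Round 1: Elkhorn=11 Greywater=3 Hollowpine=18 Ironridge=10 → close Hollowpine (overflow 3)
  18÷3 = 6 each, +1 to first 0
Round 2: Elkhorn=17 Greywater=9 Ironridge=16 → close Ironridge (overflow 4)
  16÷2 = 8 each, +1 to first 0
Round 3: Elkhorn=25 Greywater=17 → close Elkhorn (overflow 11)
  25÷1 = 25 each, +1 to first 0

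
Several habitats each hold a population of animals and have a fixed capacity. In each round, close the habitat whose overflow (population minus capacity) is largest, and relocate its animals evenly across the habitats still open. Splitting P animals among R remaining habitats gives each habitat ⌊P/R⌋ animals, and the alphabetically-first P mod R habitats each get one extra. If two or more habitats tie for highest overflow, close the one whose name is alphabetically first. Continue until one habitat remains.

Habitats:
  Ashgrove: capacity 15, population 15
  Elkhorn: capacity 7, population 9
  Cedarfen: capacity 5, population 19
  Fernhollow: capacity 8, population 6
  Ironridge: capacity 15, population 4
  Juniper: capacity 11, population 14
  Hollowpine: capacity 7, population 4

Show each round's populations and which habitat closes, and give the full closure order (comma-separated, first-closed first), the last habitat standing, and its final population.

Closure order: Cedarfen, Juniper, Elkhorn, Ashgrove, Fernhollow, Hollowpine
Last habitat: Ironridge with 71 animals

Round 1: Ashgrove=15 Cedarfen=19 Elkhorn=9 Fernhollow=6 Hollowpine=4 Ironridge=4 Juniper=14 → close Cedarfen (overflow 14)
  19÷6 = 3 each, +1 to first 1
Round 2: Ashgrove=19 Elkhorn=12 Fernhollow=9 Hollowpine=7 Ironridge=7 Juniper=17 → close Juniper (overflow 6)
  17÷5 = 3 each, +1 to first 2
Round 3: Ashgrove=23 Elkhorn=16 Fernhollow=12 Hollowpine=10 Ironridge=10 → close Elkhorn (overflow 9)
  16÷4 = 4 each, +1 to first 0
Round 4: Ashgrove=27 Fernhollow=16 Hollowpine=14 Ironridge=14 → close Ashgrove (overflow 12)
  27÷3 = 9 each, +1 to first 0
Round 5: Fernhollow=25 Hollowpine=23 Ironridge=23 → close Fernhollow (overflow 17)
  25÷2 = 12 each, +1 to first 1
Round 6: Hollowpine=36 Ironridge=35 → close Hollowpine (overflow 29)
  36÷1 = 36 each, +1 to first 0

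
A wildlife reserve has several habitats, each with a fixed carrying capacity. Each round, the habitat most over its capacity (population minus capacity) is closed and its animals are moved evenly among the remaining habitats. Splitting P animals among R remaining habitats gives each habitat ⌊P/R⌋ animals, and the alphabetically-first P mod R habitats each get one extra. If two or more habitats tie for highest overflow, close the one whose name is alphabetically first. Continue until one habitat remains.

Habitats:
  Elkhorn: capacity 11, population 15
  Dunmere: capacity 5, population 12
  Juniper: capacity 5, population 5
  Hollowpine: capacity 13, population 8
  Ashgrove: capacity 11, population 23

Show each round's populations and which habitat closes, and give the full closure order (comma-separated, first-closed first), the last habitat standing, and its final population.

Round 1: Ashgrove=23 Dunmere=12 Elkhorn=15 Hollowpine=8 Juniper=5 → close Ashgrove (overflow 12)
  23÷4 = 5 each, +1 to first 3
Round 2: Dunmere=18 Elkhorn=21 Hollowpine=14 Juniper=10 → close Dunmere (overflow 13)
  18÷3 = 6 each, +1 to first 0
Round 3: Elkhorn=27 Hollowpine=20 Juniper=16 → close Elkhorn (overflow 16)
  27÷2 = 13 each, +1 to first 1
Round 4: Hollowpine=34 Juniper=29 → close Juniper (overflow 24)
  29÷1 = 29 each, +1 to first 0

Closure order: Ashgrove, Dunmere, Elkhorn, Juniper
Last habitat: Hollowpine with 63 animals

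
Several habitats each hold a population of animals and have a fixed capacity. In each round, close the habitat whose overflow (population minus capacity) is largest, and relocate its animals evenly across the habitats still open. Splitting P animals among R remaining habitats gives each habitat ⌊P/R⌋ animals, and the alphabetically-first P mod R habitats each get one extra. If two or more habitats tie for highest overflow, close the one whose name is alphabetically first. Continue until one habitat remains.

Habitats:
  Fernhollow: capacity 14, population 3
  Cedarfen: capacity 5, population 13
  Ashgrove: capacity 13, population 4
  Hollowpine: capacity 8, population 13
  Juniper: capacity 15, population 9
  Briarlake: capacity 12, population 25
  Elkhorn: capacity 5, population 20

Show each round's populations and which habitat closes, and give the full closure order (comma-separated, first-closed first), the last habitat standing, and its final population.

Closure order: Elkhorn, Briarlake, Cedarfen, Hollowpine, Ashgrove, Juniper
Last habitat: Fernhollow with 87 animals

Round 1: Ashgrove=4 Briarlake=25 Cedarfen=13 Elkhorn=20 Fernhollow=3 Hollowpine=13 Juniper=9 → close Elkhorn (overflow 15)
  20÷6 = 3 each, +1 to first 2
Round 2: Ashgrove=8 Briarlake=29 Cedarfen=16 Fernhollow=6 Hollowpine=16 Juniper=12 → close Briarlake (overflow 17)
  29÷5 = 5 each, +1 to first 4
Round 3: Ashgrove=14 Cedarfen=22 Fernhollow=12 Hollowpine=22 Juniper=17 → close Cedarfen (overflow 17)
  22÷4 = 5 each, +1 to first 2
Round 4: Ashgrove=20 Fernhollow=18 Hollowpine=27 Juniper=22 → close Hollowpine (overflow 19)
  27÷3 = 9 each, +1 to first 0
Round 5: Ashgrove=29 Fernhollow=27 Juniper=31 → close Ashgrove (overflow 16)
  29÷2 = 14 each, +1 to first 1
Round 6: Fernhollow=42 Juniper=45 → close Juniper (overflow 30)
  45÷1 = 45 each, +1 to first 0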